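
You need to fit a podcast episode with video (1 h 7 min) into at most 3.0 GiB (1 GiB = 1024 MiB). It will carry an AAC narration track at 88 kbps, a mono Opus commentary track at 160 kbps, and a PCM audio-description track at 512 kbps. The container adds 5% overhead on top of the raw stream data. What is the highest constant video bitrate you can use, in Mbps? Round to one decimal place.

5.3 Mbps

Budget: 3.0 GiB = 25769.8 Mb.
Stream payload after overhead: 25769.8 / 1.05 = 24542.7 Mb.
1 h 7 min = 67 min = 4020 s
Total bitrate budget: 24542.7 Mb / 4020 s = 6.105 Mbps.
Audio total: 88 + 160 + 512 = 760 kbps = 0.760 Mbps.
Video: 6.105 − 0.760 = 5.345 Mbps.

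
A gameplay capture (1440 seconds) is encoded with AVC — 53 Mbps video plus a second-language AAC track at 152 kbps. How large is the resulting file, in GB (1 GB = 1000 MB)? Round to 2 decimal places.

9.57 GB

Audio: 152 kbps = 0.152 Mbps.
Total bitrate: 53 + 0.152 = 53.152 Mbps.
Stream data: 53.152 Mbps × 1440 s = 76538.9 Mb.
76,539 Mb ÷ 8 = 9,567 MB → 9.567 GB.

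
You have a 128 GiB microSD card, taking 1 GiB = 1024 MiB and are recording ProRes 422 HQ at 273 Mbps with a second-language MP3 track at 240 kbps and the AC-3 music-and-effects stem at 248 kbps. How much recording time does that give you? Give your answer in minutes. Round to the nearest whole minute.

Audio total: 240 + 248 = 488 kbps = 0.488 Mbps.
Total bitrate: 273 + 0.488 = 273.488 Mbps.
Capacity: 128 GiB = 1,099,512 Mb.
Recording time: 1,099,512 / 273.488 = 4,020 s ≈ 67.0 minutes.

67 minutes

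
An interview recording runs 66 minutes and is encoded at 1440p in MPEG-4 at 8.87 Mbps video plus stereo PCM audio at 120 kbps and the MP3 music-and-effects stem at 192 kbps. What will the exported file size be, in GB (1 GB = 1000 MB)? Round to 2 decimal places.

66 min = 3960 s
Audio total: 120 + 192 = 312 kbps = 0.312 Mbps.
Total bitrate: 8.87 + 0.312 = 9.182 Mbps.
Stream data: 9.182 Mbps × 3960 s = 36360.7 Mb.
36,361 Mb ÷ 8 = 4,545 MB → 4.545 GB.

4.55 GB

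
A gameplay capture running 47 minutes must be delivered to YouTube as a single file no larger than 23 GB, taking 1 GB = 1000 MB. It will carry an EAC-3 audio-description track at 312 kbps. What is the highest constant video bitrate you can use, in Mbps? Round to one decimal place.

Budget: 23 GB = 184000.0 Mb.
47 min = 2820 s
Total bitrate budget: 184000.0 Mb / 2820 s = 65.248 Mbps.
Audio: 312 kbps = 0.312 Mbps.
Video: 65.248 − 0.312 = 64.936 Mbps.

64.9 Mbps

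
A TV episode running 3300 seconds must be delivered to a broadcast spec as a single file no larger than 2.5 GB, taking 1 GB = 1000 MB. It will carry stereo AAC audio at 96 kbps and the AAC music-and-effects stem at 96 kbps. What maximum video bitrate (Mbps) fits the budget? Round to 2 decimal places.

5.87 Mbps

Budget: 2.5 GB = 20000.0 Mb.
Total bitrate budget: 20000.0 Mb / 3300 s = 6.061 Mbps.
Audio total: 96 + 96 = 192 kbps = 0.192 Mbps.
Video: 6.061 − 0.192 = 5.869 Mbps.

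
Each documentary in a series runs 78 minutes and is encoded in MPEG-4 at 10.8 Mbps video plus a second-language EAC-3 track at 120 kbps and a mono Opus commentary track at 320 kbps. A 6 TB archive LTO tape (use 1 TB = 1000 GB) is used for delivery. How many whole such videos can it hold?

912

78 min = 4680 s
Audio total: 120 + 320 = 440 kbps = 0.440 Mbps.
Total bitrate: 11.240 Mbps.
Per item: 11.240 Mbps × 4680 s = 52,603 Mb = 6,575 MB.
Capacity: 6 TB = 48,000,000 Mb; 912.49 items → 912 complete.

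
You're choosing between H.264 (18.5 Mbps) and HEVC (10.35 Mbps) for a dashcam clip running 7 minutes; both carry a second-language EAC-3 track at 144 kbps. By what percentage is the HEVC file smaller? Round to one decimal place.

43.7%

7 min = 420 s
Audio: 144 kbps = 0.144 Mbps.
H.264: 18.644 Mbps × 420 s = 7830.5 Mb = 0.979 GB.
HEVC: 10.494 Mbps × 420 s = 4407.5 Mb = 0.551 GB.
Reduction: (1 − 0.551/0.979) × 100 = 43.71%.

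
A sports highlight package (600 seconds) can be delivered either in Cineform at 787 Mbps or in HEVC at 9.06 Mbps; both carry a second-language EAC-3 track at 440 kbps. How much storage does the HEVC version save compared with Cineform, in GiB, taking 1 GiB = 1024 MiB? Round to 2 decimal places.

Audio: 440 kbps = 0.440 Mbps.
Cineform: 787.440 Mbps × 600 s = 472464.0 Mb = 55.002 GiB.
HEVC: 9.500 Mbps × 600 s = 5700.0 Mb = 0.664 GiB.
Saving: 55.002 − 0.664 = 54.338 GiB.

54.34 GiB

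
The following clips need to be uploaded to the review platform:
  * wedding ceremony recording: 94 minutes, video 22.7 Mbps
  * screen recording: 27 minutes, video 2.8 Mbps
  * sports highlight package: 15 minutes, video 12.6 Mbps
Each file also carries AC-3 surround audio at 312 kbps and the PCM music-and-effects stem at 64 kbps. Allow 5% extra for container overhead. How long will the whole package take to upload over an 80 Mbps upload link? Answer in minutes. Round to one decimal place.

Audio total: 312 + 64 = 376 kbps = 0.376 Mbps.
wedding ceremony recording: 23.076 Mbps × 5640 s × 1.05 = 136656.1 Mb
screen recording: 3.176 Mbps × 1620 s × 1.05 = 5402.4 Mb
sports highlight package: 12.976 Mbps × 900 s × 1.05 = 12262.3 Mb
Total: 154320.8 Mb = 19290.1 MB.
At 80 Mbps: 154320.8 / 80 = 1929 s ≈ 32.2 minutes.

32.2 minutes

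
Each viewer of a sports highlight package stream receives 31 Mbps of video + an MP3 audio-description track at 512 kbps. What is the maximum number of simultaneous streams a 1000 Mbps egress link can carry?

31

Audio: 512 kbps = 0.512 Mbps.
Per-viewer media rate: 31.512 Mbps.
1000 Mbps = 1,000 Mbps; 1,000 / 31.512 = 31.73 → 31 viewers.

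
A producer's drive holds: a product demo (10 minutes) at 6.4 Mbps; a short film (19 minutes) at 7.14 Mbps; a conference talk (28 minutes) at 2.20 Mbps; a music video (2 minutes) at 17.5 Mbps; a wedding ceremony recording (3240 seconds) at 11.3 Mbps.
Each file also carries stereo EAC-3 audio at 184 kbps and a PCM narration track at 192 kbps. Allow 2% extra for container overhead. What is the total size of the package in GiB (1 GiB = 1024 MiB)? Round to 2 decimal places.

Audio total: 184 + 192 = 376 kbps = 0.376 Mbps.
product demo: 6.776 Mbps × 600 s × 1.02 = 4146.9 Mb
short film: 7.516 Mbps × 1140 s × 1.02 = 8739.6 Mb
conference talk: 2.576 Mbps × 1680 s × 1.02 = 4414.2 Mb
music video: 17.876 Mbps × 120 s × 1.02 = 2188.0 Mb
wedding ceremony recording: 11.676 Mbps × 3240 s × 1.02 = 38586.8 Mb
Total: 58075.6 Mb = 7259.5 MB.
= 6.761 GiB.

6.76 GiB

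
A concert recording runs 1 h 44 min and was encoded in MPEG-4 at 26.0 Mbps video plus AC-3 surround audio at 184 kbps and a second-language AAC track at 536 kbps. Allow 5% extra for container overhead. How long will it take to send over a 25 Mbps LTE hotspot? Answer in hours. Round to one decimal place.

1.9 hours

1 h 44 min = 104 min = 6240 s
Audio total: 184 + 536 = 720 kbps = 0.720 Mbps.
Total bitrate: 26.720 Mbps.
File: 26.720 Mbps × 6240 s = 166732.8 Mb.
With 5% container overhead: ×1.05. → 175069.4 Mb.
At 25 Mbps: 175069.4 / 25 = 7002.8 s ≈ 1.95 hours.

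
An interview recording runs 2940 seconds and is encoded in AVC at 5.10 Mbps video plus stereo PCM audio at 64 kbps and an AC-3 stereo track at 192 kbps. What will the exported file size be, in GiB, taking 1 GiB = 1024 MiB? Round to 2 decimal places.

Audio total: 64 + 192 = 256 kbps = 0.256 Mbps.
Total bitrate: 5.10 + 0.256 = 5.356 Mbps.
Stream data: 5.356 Mbps × 2940 s = 15746.6 Mb.
15,747 Mb = 1,968,330,000 bytes ÷ 1,073,741,824 = 1.833 GiB.

1.83 GiB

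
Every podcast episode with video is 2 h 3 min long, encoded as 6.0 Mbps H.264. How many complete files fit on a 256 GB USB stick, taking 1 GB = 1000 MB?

2 h 3 min = 123 min = 7380 s
Per item: 6.000 Mbps × 7380 s = 44,280 Mb = 5,535 MB.
Capacity: 256 GB = 2,048,000 Mb; 46.25 items → 46 complete.

46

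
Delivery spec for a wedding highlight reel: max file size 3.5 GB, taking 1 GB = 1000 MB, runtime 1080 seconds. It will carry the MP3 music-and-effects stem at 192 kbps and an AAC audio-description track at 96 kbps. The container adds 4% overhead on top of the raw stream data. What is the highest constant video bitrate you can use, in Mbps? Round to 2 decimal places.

Budget: 3.5 GB = 28000.0 Mb.
Stream payload after overhead: 28000.0 / 1.04 = 26923.1 Mb.
Total bitrate budget: 26923.1 Mb / 1080 s = 24.929 Mbps.
Audio total: 192 + 96 = 288 kbps = 0.288 Mbps.
Video: 24.929 − 0.288 = 24.641 Mbps.

24.64 Mbps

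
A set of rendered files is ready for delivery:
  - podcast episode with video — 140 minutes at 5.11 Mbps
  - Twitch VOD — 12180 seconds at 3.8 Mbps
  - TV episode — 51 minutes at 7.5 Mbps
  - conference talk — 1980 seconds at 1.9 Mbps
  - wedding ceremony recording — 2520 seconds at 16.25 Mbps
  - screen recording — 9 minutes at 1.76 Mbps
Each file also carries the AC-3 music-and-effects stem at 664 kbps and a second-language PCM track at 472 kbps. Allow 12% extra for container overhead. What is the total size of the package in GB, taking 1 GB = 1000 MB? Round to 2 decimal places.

26.66 GB

Audio total: 664 + 472 = 1136 kbps = 1.136 Mbps.
podcast episode with video: 6.246 Mbps × 8400 s × 1.12 = 58762.4 Mb
Twitch VOD: 4.936 Mbps × 12180 s × 1.12 = 67334.9 Mb
TV episode: 8.636 Mbps × 3060 s × 1.12 = 29597.3 Mb
conference talk: 3.036 Mbps × 1980 s × 1.12 = 6732.6 Mb
wedding ceremony recording: 17.386 Mbps × 2520 s × 1.12 = 49070.2 Mb
screen recording: 2.896 Mbps × 540 s × 1.12 = 1751.5 Mb
Total: 213249.0 Mb = 26656.1 MB.
= 26.66 GB.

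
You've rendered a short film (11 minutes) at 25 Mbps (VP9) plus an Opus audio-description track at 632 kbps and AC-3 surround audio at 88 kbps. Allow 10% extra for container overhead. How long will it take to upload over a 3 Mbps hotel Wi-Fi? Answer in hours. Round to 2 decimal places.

11 min = 660 s
Audio total: 632 + 88 = 720 kbps = 0.720 Mbps.
Total bitrate: 25.720 Mbps.
File: 25.720 Mbps × 660 s = 16975.2 Mb.
With 10% container overhead: ×1.10. → 18672.7 Mb.
At 3 Mbps: 18672.7 / 3 = 6224.2 s ≈ 1.73 hours.

1.73 hours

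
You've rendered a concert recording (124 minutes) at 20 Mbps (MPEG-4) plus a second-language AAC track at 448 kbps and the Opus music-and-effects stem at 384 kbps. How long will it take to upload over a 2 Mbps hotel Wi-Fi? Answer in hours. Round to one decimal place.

124 min = 7440 s
Audio total: 448 + 384 = 832 kbps = 0.832 Mbps.
Total bitrate: 20.832 Mbps.
File: 20.832 Mbps × 7440 s = 154990.1 Mb.
At 2 Mbps: 154990.1 / 2 = 77495.0 s ≈ 21.5 hours.

21.5 hours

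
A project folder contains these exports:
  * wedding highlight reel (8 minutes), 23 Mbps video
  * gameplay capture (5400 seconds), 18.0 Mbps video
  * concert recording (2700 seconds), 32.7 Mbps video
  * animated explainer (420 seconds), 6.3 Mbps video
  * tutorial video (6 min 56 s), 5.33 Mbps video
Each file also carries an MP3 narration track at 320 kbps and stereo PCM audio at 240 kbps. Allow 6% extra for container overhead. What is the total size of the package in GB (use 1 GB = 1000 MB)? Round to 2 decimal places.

27.38 GB

Audio total: 320 + 240 = 560 kbps = 0.560 Mbps.
wedding highlight reel: 23.560 Mbps × 480 s × 1.06 = 11987.3 Mb
gameplay capture: 18.560 Mbps × 5400 s × 1.06 = 106237.4 Mb
concert recording: 33.260 Mbps × 2700 s × 1.06 = 95190.1 Mb
animated explainer: 6.860 Mbps × 420 s × 1.06 = 3054.1 Mb
tutorial video: 5.890 Mbps × 416 s × 1.06 = 2597.3 Mb
Total: 219066.2 Mb = 27383.3 MB.
= 27.38 GB.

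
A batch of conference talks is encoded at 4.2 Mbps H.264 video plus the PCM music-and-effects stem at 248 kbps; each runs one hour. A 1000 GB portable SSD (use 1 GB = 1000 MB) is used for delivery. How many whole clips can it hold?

1 h = 3600 s
Audio: 248 kbps = 0.248 Mbps.
Total bitrate: 4.448 Mbps.
Per item: 4.448 Mbps × 3600 s = 16,013 Mb = 2,002 MB.
Capacity: 1000 GB = 8,000,000 Mb; 499.60 items → 499 complete.

499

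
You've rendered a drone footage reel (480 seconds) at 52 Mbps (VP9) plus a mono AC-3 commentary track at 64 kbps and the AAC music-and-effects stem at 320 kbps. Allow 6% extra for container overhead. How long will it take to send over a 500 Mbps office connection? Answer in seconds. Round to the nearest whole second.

Audio total: 64 + 320 = 384 kbps = 0.384 Mbps.
Total bitrate: 52.384 Mbps.
File: 52.384 Mbps × 480 s = 25144.3 Mb.
With 6% container overhead: ×1.06. → 26653.0 Mb.
At 500 Mbps: 26653.0 / 500 = 53.3 s ≈ 53.3 seconds.

53 seconds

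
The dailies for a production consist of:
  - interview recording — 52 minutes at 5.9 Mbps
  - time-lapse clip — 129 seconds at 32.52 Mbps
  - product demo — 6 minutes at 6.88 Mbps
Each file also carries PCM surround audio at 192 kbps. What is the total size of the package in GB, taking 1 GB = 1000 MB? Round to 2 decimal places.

3.22 GB

Audio: 192 kbps = 0.192 Mbps.
interview recording: 6.092 Mbps × 3120 s = 19007.0 Mb
time-lapse clip: 32.712 Mbps × 129 s = 4219.8 Mb
product demo: 7.072 Mbps × 360 s = 2545.9 Mb
Total: 25772.8 Mb = 3221.6 MB.
= 3.222 GB.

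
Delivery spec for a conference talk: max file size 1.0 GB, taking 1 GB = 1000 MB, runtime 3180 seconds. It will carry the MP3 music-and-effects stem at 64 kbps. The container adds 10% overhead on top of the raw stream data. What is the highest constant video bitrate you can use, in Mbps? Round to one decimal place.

Budget: 1.0 GB = 8000.0 Mb.
Stream payload after overhead: 8000.0 / 1.10 = 7272.7 Mb.
Total bitrate budget: 7272.7 Mb / 3180 s = 2.287 Mbps.
Audio: 64 kbps = 0.064 Mbps.
Video: 2.287 − 0.064 = 2.223 Mbps.

2.2 Mbps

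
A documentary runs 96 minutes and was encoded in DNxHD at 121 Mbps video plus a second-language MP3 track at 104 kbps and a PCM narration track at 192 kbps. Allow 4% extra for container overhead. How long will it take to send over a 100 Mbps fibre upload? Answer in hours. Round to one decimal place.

96 min = 5760 s
Audio total: 104 + 192 = 296 kbps = 0.296 Mbps.
Total bitrate: 121.296 Mbps.
File: 121.296 Mbps × 5760 s = 698665.0 Mb.
With 4% container overhead: ×1.04. → 726611.6 Mb.
At 100 Mbps: 726611.6 / 100 = 7266.1 s ≈ 2.02 hours.

2.0 hours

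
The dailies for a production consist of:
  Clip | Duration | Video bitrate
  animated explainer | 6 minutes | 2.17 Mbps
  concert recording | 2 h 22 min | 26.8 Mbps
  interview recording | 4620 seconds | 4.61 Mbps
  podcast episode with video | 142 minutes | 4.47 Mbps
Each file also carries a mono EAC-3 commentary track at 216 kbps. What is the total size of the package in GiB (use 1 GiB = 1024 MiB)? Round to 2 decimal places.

34.14 GiB

Audio: 216 kbps = 0.216 Mbps.
animated explainer: 2.386 Mbps × 360 s = 859.0 Mb
concert recording: 27.016 Mbps × 8520 s = 230176.3 Mb
interview recording: 4.826 Mbps × 4620 s = 22296.1 Mb
podcast episode with video: 4.686 Mbps × 8520 s = 39924.7 Mb
Total: 293256.1 Mb = 36657.0 MB.
= 34.14 GiB.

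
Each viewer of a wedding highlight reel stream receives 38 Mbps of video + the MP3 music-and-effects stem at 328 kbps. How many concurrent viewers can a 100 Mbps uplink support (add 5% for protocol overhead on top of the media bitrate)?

Audio: 328 kbps = 0.328 Mbps.
Per-viewer media rate: 38.328 Mbps.
On the wire with 5% overhead: 40.244 Mbps.
100 Mbps = 100.0 Mbps; 100.0 / 40.244 = 2.48 → 2 viewers.

2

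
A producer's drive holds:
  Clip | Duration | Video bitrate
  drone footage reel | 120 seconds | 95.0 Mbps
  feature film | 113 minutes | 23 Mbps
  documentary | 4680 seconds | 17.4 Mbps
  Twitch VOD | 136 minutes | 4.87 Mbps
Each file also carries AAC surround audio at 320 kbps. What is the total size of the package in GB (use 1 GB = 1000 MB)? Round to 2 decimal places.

Audio: 320 kbps = 0.320 Mbps.
drone footage reel: 95.320 Mbps × 120 s = 11438.4 Mb
feature film: 23.320 Mbps × 6780 s = 158109.6 Mb
documentary: 17.720 Mbps × 4680 s = 82929.6 Mb
Twitch VOD: 5.190 Mbps × 8160 s = 42350.4 Mb
Total: 294828.0 Mb = 36853.5 MB.
= 36.85 GB.

36.85 GB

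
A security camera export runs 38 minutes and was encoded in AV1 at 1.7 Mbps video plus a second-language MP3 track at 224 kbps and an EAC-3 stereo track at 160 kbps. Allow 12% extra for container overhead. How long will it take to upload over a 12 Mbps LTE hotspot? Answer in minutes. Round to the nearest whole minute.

38 min = 2280 s
Audio total: 224 + 160 = 384 kbps = 0.384 Mbps.
Total bitrate: 2.084 Mbps.
File: 2.084 Mbps × 2280 s = 4751.5 Mb.
With 12% container overhead: ×1.12. → 5321.7 Mb.
At 12 Mbps: 5321.7 / 12 = 443.5 s ≈ 7.39 minutes.

7 minutes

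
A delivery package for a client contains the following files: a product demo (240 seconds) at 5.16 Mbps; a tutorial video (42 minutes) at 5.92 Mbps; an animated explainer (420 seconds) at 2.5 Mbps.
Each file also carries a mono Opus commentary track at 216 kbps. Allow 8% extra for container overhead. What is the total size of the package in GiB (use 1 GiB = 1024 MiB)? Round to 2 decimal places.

2.25 GiB

Audio: 216 kbps = 0.216 Mbps.
product demo: 5.376 Mbps × 240 s × 1.08 = 1393.5 Mb
tutorial video: 6.136 Mbps × 2520 s × 1.08 = 16699.7 Mb
animated explainer: 2.716 Mbps × 420 s × 1.08 = 1232.0 Mb
Total: 19325.2 Mb = 2415.6 MB.
= 2.250 GiB.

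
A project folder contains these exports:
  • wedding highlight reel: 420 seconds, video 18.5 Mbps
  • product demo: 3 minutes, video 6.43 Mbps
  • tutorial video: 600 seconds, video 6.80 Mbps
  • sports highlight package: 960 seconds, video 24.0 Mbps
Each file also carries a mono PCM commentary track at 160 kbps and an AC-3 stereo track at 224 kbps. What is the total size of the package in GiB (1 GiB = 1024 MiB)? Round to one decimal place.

4.3 GiB

Audio total: 160 + 224 = 384 kbps = 0.384 Mbps.
wedding highlight reel: 18.884 Mbps × 420 s = 7931.3 Mb
product demo: 6.814 Mbps × 180 s = 1226.5 Mb
tutorial video: 7.184 Mbps × 600 s = 4310.4 Mb
sports highlight package: 24.384 Mbps × 960 s = 23408.6 Mb
Total: 36876.8 Mb = 4609.6 MB.
= 4.293 GiB.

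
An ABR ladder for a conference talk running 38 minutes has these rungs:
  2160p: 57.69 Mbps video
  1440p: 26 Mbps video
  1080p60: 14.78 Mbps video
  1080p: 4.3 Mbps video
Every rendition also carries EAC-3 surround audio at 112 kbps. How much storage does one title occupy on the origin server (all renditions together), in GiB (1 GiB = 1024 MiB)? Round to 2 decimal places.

27.40 GiB

38 min = 2280 s
Audio: 112 kbps = 0.112 Mbps.
Sum of rendition bitrates: (57.69+0.112) + (26+0.112) + (14.78+0.112) + (4.3+0.112) = 103.218 Mbps.
× 2280 s = 235,337 Mb = 29,417 MB = 27.40 GiB.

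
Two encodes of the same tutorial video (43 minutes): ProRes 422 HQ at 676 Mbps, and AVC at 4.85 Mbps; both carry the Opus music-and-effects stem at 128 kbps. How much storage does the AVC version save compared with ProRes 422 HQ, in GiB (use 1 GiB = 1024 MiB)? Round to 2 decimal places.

201.58 GiB

43 min = 2580 s
Audio: 128 kbps = 0.128 Mbps.
ProRes 422 HQ: 676.128 Mbps × 2580 s = 1744410.2 Mb = 203.076 GiB.
AVC: 4.978 Mbps × 2580 s = 12843.2 Mb = 1.495 GiB.
Saving: 203.076 − 1.495 = 201.581 GiB.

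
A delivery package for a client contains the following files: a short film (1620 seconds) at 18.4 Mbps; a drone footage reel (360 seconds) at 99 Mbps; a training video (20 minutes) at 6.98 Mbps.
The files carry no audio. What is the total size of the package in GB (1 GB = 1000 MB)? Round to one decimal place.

short film: 18.400 Mbps × 1620 s = 29808.0 Mb
drone footage reel: 99.000 Mbps × 360 s = 35640.0 Mb
training video: 6.980 Mbps × 1200 s = 8376.0 Mb
Total: 73824.0 Mb = 9228.0 MB.
= 9.228 GB.

9.2 GB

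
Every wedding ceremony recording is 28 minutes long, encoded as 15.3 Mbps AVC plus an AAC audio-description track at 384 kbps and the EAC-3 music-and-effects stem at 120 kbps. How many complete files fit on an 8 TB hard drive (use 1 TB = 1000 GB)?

28 min = 1680 s
Audio total: 384 + 120 = 504 kbps = 0.504 Mbps.
Total bitrate: 15.804 Mbps.
Per item: 15.804 Mbps × 1680 s = 26,551 Mb = 3,319 MB.
Capacity: 8 TB = 64,000,000 Mb; 2410.48 items → 2410 complete.

2410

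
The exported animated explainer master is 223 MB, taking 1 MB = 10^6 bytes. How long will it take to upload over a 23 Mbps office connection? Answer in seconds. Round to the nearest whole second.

File: 223 MB = 1784.0 Mb.
At 23 Mbps: 1784.0 / 23 = 77.6 s ≈ 77.6 seconds.

78 seconds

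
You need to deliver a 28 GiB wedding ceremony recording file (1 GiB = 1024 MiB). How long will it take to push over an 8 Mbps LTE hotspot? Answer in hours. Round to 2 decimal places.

8.35 hours

File: 28 GiB = 240518.2 Mb.
At 8 Mbps: 240518.2 / 8 = 30064.8 s ≈ 8.35 hours.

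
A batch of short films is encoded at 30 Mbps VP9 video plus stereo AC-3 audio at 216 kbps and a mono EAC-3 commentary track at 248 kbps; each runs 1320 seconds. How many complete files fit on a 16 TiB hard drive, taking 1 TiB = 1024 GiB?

Audio total: 216 + 248 = 464 kbps = 0.464 Mbps.
Total bitrate: 30.464 Mbps.
Per item: 30.464 Mbps × 1320 s = 40,212 Mb = 5,027 MB.
Capacity: 16 TiB = 140,737,488 Mb; 3499.85 items → 3499 complete.

3499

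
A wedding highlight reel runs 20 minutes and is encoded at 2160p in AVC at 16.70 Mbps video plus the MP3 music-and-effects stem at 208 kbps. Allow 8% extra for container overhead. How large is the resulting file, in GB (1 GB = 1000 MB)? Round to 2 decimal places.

2.74 GB

20 min = 1200 s
Audio: 208 kbps = 0.208 Mbps.
Total bitrate: 16.70 + 0.208 = 16.908 Mbps.
Stream data: 16.908 Mbps × 1200 s = 20289.6 Mb.
With 8% container overhead: ×1.08.
21,913 Mb ÷ 8 = 2,739 MB → 2.739 GB.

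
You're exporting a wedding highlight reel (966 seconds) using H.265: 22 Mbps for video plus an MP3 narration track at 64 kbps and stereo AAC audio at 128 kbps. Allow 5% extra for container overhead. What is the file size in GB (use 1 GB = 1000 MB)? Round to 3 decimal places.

Audio total: 64 + 128 = 192 kbps = 0.192 Mbps.
Total bitrate: 22 + 0.192 = 22.192 Mbps.
Stream data: 22.192 Mbps × 966 s = 21437.5 Mb.
With 5% container overhead: ×1.05.
22,509 Mb ÷ 8 = 2,814 MB → 2.814 GB.

2.814 GB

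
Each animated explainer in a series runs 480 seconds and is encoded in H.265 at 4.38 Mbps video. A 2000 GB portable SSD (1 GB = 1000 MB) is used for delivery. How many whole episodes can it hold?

Per item: 4.380 Mbps × 480 s = 2,102 Mb = 262.8 MB.
Capacity: 2000 GB = 16,000,000 Mb; 7610.35 items → 7610 complete.

7610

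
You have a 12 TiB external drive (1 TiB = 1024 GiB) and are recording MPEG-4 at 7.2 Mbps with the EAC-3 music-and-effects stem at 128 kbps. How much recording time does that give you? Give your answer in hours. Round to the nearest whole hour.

Audio: 128 kbps = 0.128 Mbps.
Total bitrate: 7.2 + 0.128 = 7.328 Mbps.
Capacity: 12 TiB = 105,553,116 Mb.
Recording time: 105,553,116 / 7.328 = 14,404,082 s ≈ 4,001 hours.

4001 hours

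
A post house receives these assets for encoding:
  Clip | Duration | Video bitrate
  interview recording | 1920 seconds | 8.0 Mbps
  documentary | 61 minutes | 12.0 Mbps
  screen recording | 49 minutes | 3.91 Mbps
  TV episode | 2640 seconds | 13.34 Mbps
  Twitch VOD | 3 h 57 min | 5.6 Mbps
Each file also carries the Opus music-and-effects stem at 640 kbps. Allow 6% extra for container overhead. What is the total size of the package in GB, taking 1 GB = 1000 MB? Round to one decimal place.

26.7 GB

Audio: 640 kbps = 0.640 Mbps.
interview recording: 8.640 Mbps × 1920 s × 1.06 = 17584.1 Mb
documentary: 12.640 Mbps × 3660 s × 1.06 = 49038.1 Mb
screen recording: 4.550 Mbps × 2940 s × 1.06 = 14179.6 Mb
TV episode: 13.980 Mbps × 2640 s × 1.06 = 39121.6 Mb
Twitch VOD: 6.240 Mbps × 14220 s × 1.06 = 94056.8 Mb
Total: 213980.3 Mb = 26747.5 MB.
= 26.75 GB.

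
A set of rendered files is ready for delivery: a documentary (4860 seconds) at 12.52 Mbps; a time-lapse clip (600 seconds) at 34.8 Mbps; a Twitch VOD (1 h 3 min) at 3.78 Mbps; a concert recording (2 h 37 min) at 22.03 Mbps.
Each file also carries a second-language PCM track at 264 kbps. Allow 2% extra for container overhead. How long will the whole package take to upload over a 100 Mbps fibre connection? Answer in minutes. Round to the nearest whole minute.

Audio: 264 kbps = 0.264 Mbps.
documentary: 12.784 Mbps × 4860 s × 1.02 = 63372.8 Mb
time-lapse clip: 35.064 Mbps × 600 s × 1.02 = 21459.2 Mb
Twitch VOD: 4.044 Mbps × 3780 s × 1.02 = 15592.0 Mb
concert recording: 22.294 Mbps × 9420 s × 1.02 = 214209.7 Mb
Total: 314633.7 Mb = 39329.2 MB.
At 100 Mbps: 314633.7 / 100 = 3146 s ≈ 52.4 minutes.

52 minutes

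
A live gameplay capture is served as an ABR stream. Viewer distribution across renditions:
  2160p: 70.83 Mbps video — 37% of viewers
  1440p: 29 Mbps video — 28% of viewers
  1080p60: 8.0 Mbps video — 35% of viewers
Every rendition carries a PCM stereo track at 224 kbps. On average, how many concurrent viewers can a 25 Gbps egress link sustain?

Audio: 224 kbps = 0.224 Mbps.
Average per-viewer bitrate: 0.37×71.054 + 0.28×29.224 + 0.35×8.224 = 37.351 Mbps.
25 Gbps = 25,000 Mbps; 25,000 / 37.351 = 669.32 → 669.

669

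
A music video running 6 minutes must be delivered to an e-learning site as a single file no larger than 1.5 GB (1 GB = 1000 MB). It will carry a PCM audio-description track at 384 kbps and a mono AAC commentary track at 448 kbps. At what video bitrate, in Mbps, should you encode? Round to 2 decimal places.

32.50 Mbps

Budget: 1.5 GB = 12000.0 Mb.
6 min = 360 s
Total bitrate budget: 12000.0 Mb / 360 s = 33.333 Mbps.
Audio total: 384 + 448 = 832 kbps = 0.832 Mbps.
Video: 33.333 − 0.832 = 32.501 Mbps.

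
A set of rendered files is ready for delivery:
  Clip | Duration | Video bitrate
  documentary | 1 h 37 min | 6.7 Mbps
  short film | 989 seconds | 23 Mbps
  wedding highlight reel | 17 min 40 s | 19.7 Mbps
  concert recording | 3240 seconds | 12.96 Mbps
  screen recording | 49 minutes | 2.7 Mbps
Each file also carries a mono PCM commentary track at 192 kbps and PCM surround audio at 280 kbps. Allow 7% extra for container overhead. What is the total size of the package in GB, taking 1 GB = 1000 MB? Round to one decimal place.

Audio total: 192 + 280 = 472 kbps = 0.472 Mbps.
documentary: 7.172 Mbps × 5820 s × 1.07 = 44662.9 Mb
short film: 23.472 Mbps × 989 s × 1.07 = 24838.8 Mb
wedding highlight reel: 20.172 Mbps × 1060 s × 1.07 = 22879.1 Mb
concert recording: 13.432 Mbps × 3240 s × 1.07 = 46566.1 Mb
screen recording: 3.172 Mbps × 2940 s × 1.07 = 9978.5 Mb
Total: 148925.3 Mb = 18615.7 MB.
= 18.62 GB.

18.6 GB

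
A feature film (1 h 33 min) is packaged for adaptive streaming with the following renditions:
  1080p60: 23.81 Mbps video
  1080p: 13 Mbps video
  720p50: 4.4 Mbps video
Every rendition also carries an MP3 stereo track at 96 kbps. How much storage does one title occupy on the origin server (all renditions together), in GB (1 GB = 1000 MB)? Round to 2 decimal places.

1 h 33 min = 93 min = 5580 s
Audio: 96 kbps = 0.096 Mbps.
Sum of rendition bitrates: (23.81+0.096) + (13+0.096) + (4.4+0.096) = 41.498 Mbps.
× 5580 s = 231,559 Mb = 28,945 MB = 28.94 GB.

28.94 GB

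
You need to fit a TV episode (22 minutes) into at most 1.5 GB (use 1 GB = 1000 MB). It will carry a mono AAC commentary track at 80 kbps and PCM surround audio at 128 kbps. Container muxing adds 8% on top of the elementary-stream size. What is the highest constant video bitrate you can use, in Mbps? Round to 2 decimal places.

8.21 Mbps

Budget: 1.5 GB = 12000.0 Mb.
Stream payload after overhead: 12000.0 / 1.08 = 11111.1 Mb.
22 min = 1320 s
Total bitrate budget: 11111.1 Mb / 1320 s = 8.418 Mbps.
Audio total: 80 + 128 = 208 kbps = 0.208 Mbps.
Video: 8.418 − 0.208 = 8.210 Mbps.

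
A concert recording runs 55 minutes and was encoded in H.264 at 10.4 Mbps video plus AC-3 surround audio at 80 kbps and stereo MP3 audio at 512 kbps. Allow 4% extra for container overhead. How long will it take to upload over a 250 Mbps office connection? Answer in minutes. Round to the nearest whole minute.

3 minutes

55 min = 3300 s
Audio total: 80 + 512 = 592 kbps = 0.592 Mbps.
Total bitrate: 10.992 Mbps.
File: 10.992 Mbps × 3300 s = 36273.6 Mb.
With 4% container overhead: ×1.04. → 37724.5 Mb.
At 250 Mbps: 37724.5 / 250 = 150.9 s ≈ 2.51 minutes.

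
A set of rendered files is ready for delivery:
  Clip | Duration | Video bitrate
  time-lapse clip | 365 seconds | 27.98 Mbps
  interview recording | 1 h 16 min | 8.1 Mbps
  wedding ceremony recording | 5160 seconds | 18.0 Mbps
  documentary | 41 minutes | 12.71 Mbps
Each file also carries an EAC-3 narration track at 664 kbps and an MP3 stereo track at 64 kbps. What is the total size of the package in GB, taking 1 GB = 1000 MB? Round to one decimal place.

22.6 GB

Audio total: 664 + 64 = 728 kbps = 0.728 Mbps.
time-lapse clip: 28.708 Mbps × 365 s = 10478.4 Mb
interview recording: 8.828 Mbps × 4560 s = 40255.7 Mb
wedding ceremony recording: 18.728 Mbps × 5160 s = 96636.5 Mb
documentary: 13.438 Mbps × 2460 s = 33057.5 Mb
Total: 180428.1 Mb = 22553.5 MB.
= 22.55 GB.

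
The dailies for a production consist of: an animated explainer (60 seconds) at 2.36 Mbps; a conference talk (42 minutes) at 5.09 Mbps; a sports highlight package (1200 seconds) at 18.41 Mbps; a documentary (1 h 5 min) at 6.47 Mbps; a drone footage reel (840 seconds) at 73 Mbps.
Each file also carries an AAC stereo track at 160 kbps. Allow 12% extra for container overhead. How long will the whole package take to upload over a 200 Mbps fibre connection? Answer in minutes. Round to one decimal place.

Audio: 160 kbps = 0.160 Mbps.
animated explainer: 2.520 Mbps × 60 s × 1.12 = 169.3 Mb
conference talk: 5.250 Mbps × 2520 s × 1.12 = 14817.6 Mb
sports highlight package: 18.570 Mbps × 1200 s × 1.12 = 24958.1 Mb
documentary: 6.630 Mbps × 3900 s × 1.12 = 28959.8 Mb
drone footage reel: 73.160 Mbps × 840 s × 1.12 = 68828.9 Mb
Total: 137733.8 Mb = 17216.7 MB.
At 200 Mbps: 137733.8 / 200 = 689 s ≈ 11.5 minutes.

11.5 minutes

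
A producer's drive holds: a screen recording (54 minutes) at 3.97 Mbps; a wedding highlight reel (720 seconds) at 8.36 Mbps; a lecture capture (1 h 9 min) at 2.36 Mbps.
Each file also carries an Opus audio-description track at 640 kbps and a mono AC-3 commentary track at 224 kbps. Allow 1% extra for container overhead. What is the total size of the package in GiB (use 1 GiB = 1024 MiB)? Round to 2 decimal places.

Audio total: 640 + 224 = 864 kbps = 0.864 Mbps.
screen recording: 4.834 Mbps × 3240 s × 1.01 = 15818.8 Mb
wedding highlight reel: 9.224 Mbps × 720 s × 1.01 = 6707.7 Mb
lecture capture: 3.224 Mbps × 4140 s × 1.01 = 13480.8 Mb
Total: 36007.3 Mb = 4500.9 MB.
= 4.192 GiB.

4.19 GiB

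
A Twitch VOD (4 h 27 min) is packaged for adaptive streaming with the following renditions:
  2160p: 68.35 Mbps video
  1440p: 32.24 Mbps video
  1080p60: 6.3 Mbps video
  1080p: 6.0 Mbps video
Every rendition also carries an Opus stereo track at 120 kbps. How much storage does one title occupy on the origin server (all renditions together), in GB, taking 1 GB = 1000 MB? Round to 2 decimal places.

4 h 27 min = 267 min = 16020 s
Audio: 120 kbps = 0.120 Mbps.
Sum of rendition bitrates: (68.35+0.120) + (32.24+0.120) + (6.3+0.120) + (6.0+0.120) = 113.370 Mbps.
× 16020 s = 1,816,187 Mb = 227,023 MB = 227.0 GB.

227.02 GB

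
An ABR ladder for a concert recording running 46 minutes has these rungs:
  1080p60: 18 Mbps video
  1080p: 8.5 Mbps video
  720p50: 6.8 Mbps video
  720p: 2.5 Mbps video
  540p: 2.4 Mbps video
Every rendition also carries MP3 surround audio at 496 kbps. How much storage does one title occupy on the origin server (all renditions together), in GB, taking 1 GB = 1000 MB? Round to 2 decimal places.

46 min = 2760 s
Audio: 496 kbps = 0.496 Mbps.
Sum of rendition bitrates: (18+0.496) + (8.5+0.496) + (6.8+0.496) + (2.5+0.496) + (2.4+0.496) = 40.680 Mbps.
× 2760 s = 112,277 Mb = 14,035 MB = 14.03 GB.

14.03 GB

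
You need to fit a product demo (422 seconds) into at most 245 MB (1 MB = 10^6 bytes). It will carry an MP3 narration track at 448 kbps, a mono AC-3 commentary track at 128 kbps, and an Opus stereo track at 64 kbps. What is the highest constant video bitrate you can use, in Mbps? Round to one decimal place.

4.0 Mbps

Budget: 245 MB = 1960.0 Mb.
Total bitrate budget: 1960.0 Mb / 422 s = 4.645 Mbps.
Audio total: 448 + 128 + 64 = 640 kbps = 0.640 Mbps.
Video: 4.645 − 0.640 = 4.005 Mbps.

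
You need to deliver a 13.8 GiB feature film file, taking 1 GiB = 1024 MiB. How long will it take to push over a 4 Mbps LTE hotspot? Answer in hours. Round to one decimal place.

8.2 hours

File: 13.8 GiB = 118541.1 Mb.
At 4 Mbps: 118541.1 / 4 = 29635.3 s ≈ 8.23 hours.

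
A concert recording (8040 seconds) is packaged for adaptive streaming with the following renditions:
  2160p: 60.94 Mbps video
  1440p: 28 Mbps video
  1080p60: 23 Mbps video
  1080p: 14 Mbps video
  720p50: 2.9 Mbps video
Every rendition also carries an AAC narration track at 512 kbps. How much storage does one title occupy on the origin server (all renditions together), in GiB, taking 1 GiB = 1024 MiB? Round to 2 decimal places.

Audio: 512 kbps = 0.512 Mbps.
Sum of rendition bitrates: (60.94+0.512) + (28+0.512) + (23+0.512) + (14+0.512) + (2.9+0.512) = 131.400 Mbps.
× 8040 s = 1,056,456 Mb = 132,057 MB = 123.0 GiB.

122.99 GiB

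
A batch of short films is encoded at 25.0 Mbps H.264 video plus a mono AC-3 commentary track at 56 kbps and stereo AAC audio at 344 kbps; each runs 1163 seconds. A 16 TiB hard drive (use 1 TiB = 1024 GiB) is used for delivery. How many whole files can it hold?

Audio total: 56 + 344 = 400 kbps = 0.400 Mbps.
Total bitrate: 25.400 Mbps.
Per item: 25.400 Mbps × 1163 s = 29,540 Mb = 3,693 MB.
Capacity: 16 TiB = 140,737,488 Mb; 4764.27 items → 4764 complete.

4764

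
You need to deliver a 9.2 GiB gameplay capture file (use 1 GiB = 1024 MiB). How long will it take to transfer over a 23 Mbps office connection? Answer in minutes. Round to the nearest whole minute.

57 minutes

File: 9.2 GiB = 79027.4 Mb.
At 23 Mbps: 79027.4 / 23 = 3436.0 s ≈ 57.3 minutes.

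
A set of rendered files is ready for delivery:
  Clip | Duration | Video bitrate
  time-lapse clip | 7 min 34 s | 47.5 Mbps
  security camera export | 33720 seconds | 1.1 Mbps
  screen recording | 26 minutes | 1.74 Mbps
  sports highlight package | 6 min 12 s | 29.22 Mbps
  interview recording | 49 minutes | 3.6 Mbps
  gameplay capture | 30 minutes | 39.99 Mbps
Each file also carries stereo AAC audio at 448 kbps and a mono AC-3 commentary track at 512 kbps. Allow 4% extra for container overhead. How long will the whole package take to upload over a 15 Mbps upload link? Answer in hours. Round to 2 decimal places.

3.74 hours

Audio total: 448 + 512 = 960 kbps = 0.960 Mbps.
time-lapse clip: 48.460 Mbps × 454 s × 1.04 = 22880.9 Mb
security camera export: 2.060 Mbps × 33720 s × 1.04 = 72241.7 Mb
screen recording: 2.700 Mbps × 1560 s × 1.04 = 4380.5 Mb
sports highlight package: 30.180 Mbps × 372 s × 1.04 = 11676.0 Mb
interview recording: 4.560 Mbps × 2940 s × 1.04 = 13942.7 Mb
gameplay capture: 40.950 Mbps × 1800 s × 1.04 = 76658.4 Mb
Total: 201780.2 Mb = 25222.5 MB.
At 15 Mbps: 201780.2 / 15 = 13452 s ≈ 3.74 hours.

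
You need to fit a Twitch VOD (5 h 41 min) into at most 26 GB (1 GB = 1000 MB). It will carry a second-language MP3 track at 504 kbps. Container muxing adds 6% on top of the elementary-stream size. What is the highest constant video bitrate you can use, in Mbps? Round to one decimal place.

Budget: 26 GB = 208000.0 Mb.
Stream payload after overhead: 208000.0 / 1.06 = 196226.4 Mb.
5 h 41 min = 341 min = 20460 s
Total bitrate budget: 196226.4 Mb / 20460 s = 9.591 Mbps.
Audio: 504 kbps = 0.504 Mbps.
Video: 9.591 − 0.504 = 9.087 Mbps.

9.1 Mbps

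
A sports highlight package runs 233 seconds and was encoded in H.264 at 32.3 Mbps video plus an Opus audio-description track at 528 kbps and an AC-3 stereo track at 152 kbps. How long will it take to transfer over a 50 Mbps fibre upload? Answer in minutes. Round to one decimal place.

2.6 minutes

Audio total: 528 + 152 = 680 kbps = 0.680 Mbps.
Total bitrate: 32.980 Mbps.
File: 32.980 Mbps × 233 s = 7684.3 Mb.
At 50 Mbps: 7684.3 / 50 = 153.7 s ≈ 2.56 minutes.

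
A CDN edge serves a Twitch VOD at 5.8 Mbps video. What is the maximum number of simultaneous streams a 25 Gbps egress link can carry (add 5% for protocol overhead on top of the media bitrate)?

4105

On the wire with 5% overhead: 6.090 Mbps.
25 Gbps = 25,000 Mbps; 25,000 / 6.090 = 4105.09 → 4105 viewers.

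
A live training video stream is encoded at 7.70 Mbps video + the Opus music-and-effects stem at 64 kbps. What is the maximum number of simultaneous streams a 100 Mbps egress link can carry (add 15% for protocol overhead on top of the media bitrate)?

11

Audio: 64 kbps = 0.064 Mbps.
Per-viewer media rate: 7.764 Mbps.
On the wire with 15% overhead: 8.929 Mbps.
100 Mbps = 100.0 Mbps; 100.0 / 8.929 = 11.20 → 11 viewers.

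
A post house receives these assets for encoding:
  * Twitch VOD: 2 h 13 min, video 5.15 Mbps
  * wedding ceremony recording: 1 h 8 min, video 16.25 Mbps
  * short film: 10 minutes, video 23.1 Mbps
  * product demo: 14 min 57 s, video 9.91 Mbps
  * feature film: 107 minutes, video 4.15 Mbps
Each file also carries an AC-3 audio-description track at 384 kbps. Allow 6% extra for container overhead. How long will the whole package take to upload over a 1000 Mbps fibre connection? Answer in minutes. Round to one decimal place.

2.9 minutes

Audio: 384 kbps = 0.384 Mbps.
Twitch VOD: 5.534 Mbps × 7980 s × 1.06 = 46811.0 Mb
wedding ceremony recording: 16.634 Mbps × 4080 s × 1.06 = 71938.7 Mb
short film: 23.484 Mbps × 600 s × 1.06 = 14935.8 Mb
product demo: 10.294 Mbps × 897 s × 1.06 = 9787.7 Mb
feature film: 4.534 Mbps × 6420 s × 1.06 = 30854.8 Mb
Total: 174328.1 Mb = 21791.0 MB.
At 1000 Mbps: 174328.1 / 1000 = 174 s ≈ 2.91 minutes.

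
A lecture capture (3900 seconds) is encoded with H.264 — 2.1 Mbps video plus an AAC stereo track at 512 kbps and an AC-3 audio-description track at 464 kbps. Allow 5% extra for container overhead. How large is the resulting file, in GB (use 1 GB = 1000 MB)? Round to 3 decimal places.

Audio total: 512 + 464 = 976 kbps = 0.976 Mbps.
Total bitrate: 2.1 + 0.976 = 3.076 Mbps.
Stream data: 3.076 Mbps × 3900 s = 11996.4 Mb.
With 5% container overhead: ×1.05.
12,596 Mb ÷ 8 = 1,575 MB → 1.575 GB.

1.575 GB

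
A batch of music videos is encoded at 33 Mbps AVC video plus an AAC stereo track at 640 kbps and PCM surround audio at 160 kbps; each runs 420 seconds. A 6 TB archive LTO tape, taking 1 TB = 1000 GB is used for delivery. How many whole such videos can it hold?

Audio total: 640 + 160 = 800 kbps = 0.800 Mbps.
Total bitrate: 33.800 Mbps.
Per item: 33.800 Mbps × 420 s = 14,196 Mb = 1,774 MB.
Capacity: 6 TB = 48,000,000 Mb; 3381.23 items → 3381 complete.

3381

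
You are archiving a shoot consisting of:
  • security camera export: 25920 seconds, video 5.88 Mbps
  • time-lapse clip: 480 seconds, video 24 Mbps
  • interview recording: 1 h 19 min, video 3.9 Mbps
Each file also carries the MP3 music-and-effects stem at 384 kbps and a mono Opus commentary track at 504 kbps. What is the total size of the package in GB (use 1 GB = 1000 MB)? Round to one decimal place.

Audio total: 384 + 504 = 888 kbps = 0.888 Mbps.
security camera export: 6.768 Mbps × 25920 s = 175426.6 Mb
time-lapse clip: 24.888 Mbps × 480 s = 11946.2 Mb
interview recording: 4.788 Mbps × 4740 s = 22695.1 Mb
Total: 210067.9 Mb = 26258.5 MB.
= 26.26 GB.

26.3 GB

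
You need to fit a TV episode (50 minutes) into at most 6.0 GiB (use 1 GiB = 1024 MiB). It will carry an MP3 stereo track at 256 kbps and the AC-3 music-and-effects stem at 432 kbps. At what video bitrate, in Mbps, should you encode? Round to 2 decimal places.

16.49 Mbps

Budget: 6.0 GiB = 51539.6 Mb.
50 min = 3000 s
Total bitrate budget: 51539.6 Mb / 3000 s = 17.180 Mbps.
Audio total: 256 + 432 = 688 kbps = 0.688 Mbps.
Video: 17.180 − 0.688 = 16.492 Mbps.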